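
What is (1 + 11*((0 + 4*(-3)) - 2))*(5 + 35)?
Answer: -6120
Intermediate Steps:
(1 + 11*((0 + 4*(-3)) - 2))*(5 + 35) = (1 + 11*((0 - 12) - 2))*40 = (1 + 11*(-12 - 2))*40 = (1 + 11*(-14))*40 = (1 - 154)*40 = -153*40 = -6120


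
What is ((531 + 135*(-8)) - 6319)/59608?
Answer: -1717/14902 ≈ -0.11522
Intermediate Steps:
((531 + 135*(-8)) - 6319)/59608 = ((531 - 1080) - 6319)*(1/59608) = (-549 - 6319)*(1/59608) = -6868*1/59608 = -1717/14902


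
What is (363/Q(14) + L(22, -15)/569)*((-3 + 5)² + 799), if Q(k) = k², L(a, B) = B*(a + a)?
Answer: 61981161/111524 ≈ 555.77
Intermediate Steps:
L(a, B) = 2*B*a (L(a, B) = B*(2*a) = 2*B*a)
(363/Q(14) + L(22, -15)/569)*((-3 + 5)² + 799) = (363/(14²) + (2*(-15)*22)/569)*((-3 + 5)² + 799) = (363/196 - 660*1/569)*(2² + 799) = (363*(1/196) - 660/569)*(4 + 799) = (363/196 - 660/569)*803 = (77187/111524)*803 = 61981161/111524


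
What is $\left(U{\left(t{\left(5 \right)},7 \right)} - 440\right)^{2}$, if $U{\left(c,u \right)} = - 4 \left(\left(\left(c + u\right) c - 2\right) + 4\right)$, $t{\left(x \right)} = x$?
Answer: $473344$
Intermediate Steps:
$U{\left(c,u \right)} = -8 - 4 c \left(c + u\right)$ ($U{\left(c,u \right)} = - 4 \left(\left(c \left(c + u\right) - 2\right) + 4\right) = - 4 \left(\left(-2 + c \left(c + u\right)\right) + 4\right) = - 4 \left(2 + c \left(c + u\right)\right) = -8 - 4 c \left(c + u\right)$)
$\left(U{\left(t{\left(5 \right)},7 \right)} - 440\right)^{2} = \left(\left(-8 - 4 \cdot 5^{2} - 20 \cdot 7\right) - 440\right)^{2} = \left(\left(-8 - 100 - 140\right) - 440\right)^{2} = \left(-248 - 440\right)^{2} = \left(-688\right)^{2} = 473344$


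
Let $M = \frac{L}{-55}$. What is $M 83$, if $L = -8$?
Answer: $\frac{664}{55} \approx 12.073$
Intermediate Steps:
$M = \frac{8}{55}$ ($M = - \frac{8}{-55} = \left(-8\right) \left(- \frac{1}{55}\right) = \frac{8}{55} \approx 0.14545$)
$M 83 = \frac{8}{55} \cdot 83 = \frac{664}{55}$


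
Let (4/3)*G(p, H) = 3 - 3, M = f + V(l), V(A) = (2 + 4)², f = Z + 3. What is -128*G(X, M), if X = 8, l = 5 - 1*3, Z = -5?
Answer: 0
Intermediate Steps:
l = 2 (l = 5 - 3 = 2)
f = -2 (f = -5 + 3 = -2)
V(A) = 36 (V(A) = 6² = 36)
M = 34 (M = -2 + 36 = 34)
G(p, H) = 0 (G(p, H) = 3*(3 - 3)/4 = (¾)*0 = 0)
-128*G(X, M) = -128*0 = 0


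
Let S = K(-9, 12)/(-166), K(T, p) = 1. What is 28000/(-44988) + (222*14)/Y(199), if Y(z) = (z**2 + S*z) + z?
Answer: -40443564784/74304441447 ≈ -0.54430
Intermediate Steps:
S = -1/166 (S = 1/(-166) = 1*(-1/166) = -1/166 ≈ -0.0060241)
Y(z) = z**2 + 165*z/166 (Y(z) = (z**2 - z/166) + z = z**2 + 165*z/166)
28000/(-44988) + (222*14)/Y(199) = 28000/(-44988) + (222*14)/(((1/166)*199*(165 + 166*199))) = 28000*(-1/44988) + 3108/(((1/166)*199*(165 + 33034))) = -7000/11247 + 3108/(((1/166)*199*33199)) = -7000/11247 + 3108/(6606601/166) = -7000/11247 + 3108*(166/6606601) = -7000/11247 + 515928/6606601 = -40443564784/74304441447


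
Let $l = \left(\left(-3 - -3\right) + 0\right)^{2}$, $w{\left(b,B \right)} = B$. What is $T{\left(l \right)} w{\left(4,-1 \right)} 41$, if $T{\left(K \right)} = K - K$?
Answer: $0$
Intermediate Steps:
$l = 0$ ($l = \left(\left(-3 + 3\right) + 0\right)^{2} = \left(0 + 0\right)^{2} = 0^{2} = 0$)
$T{\left(K \right)} = 0$
$T{\left(l \right)} w{\left(4,-1 \right)} 41 = 0 \left(-1\right) 41 = 0 \cdot 41 = 0$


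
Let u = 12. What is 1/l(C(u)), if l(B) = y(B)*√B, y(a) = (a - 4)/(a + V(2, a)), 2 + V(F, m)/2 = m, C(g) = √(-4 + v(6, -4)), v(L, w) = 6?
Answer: -4*2^(¼)/7 + 5*2^(¾)/14 ≈ -0.078907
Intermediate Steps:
C(g) = √2 (C(g) = √(-4 + 6) = √2)
V(F, m) = -4 + 2*m
y(a) = (-4 + a)/(-4 + 3*a) (y(a) = (a - 4)/(a + (-4 + 2*a)) = (-4 + a)/(-4 + 3*a))
l(B) = √B*(-4 + B)/(-4 + 3*B) (l(B) = ((-4 + B)/(-4 + 3*B))*√B = √B*(-4 + B)/(-4 + 3*B))
1/l(C(u)) = 1/(√(√2)*(-4 + √2)/(-4 + 3*√2)) = 1/(2^(¼)*(-4 + √2)/(-4 + 3*√2)) = 2^(¾)*(-4 + 3*√2)/(2*(-4 + √2))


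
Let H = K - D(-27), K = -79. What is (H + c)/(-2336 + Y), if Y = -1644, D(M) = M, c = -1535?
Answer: 1587/3980 ≈ 0.39874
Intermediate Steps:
H = -52 (H = -79 - 1*(-27) = -79 + 27 = -52)
(H + c)/(-2336 + Y) = (-52 - 1535)/(-2336 - 1644) = -1587/(-3980) = -1587*(-1/3980) = 1587/3980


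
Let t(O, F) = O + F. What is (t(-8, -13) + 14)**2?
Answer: 49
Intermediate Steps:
t(O, F) = F + O
(t(-8, -13) + 14)**2 = ((-13 - 8) + 14)**2 = (-21 + 14)**2 = (-7)**2 = 49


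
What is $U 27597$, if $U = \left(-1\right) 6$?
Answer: $-165582$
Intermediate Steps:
$U = -6$
$U 27597 = \left(-6\right) 27597 = -165582$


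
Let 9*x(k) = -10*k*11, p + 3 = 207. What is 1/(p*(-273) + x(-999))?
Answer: -1/43482 ≈ -2.2998e-5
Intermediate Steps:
p = 204 (p = -3 + 207 = 204)
x(k) = -110*k/9 (x(k) = (-10*k*11)/9 = (-110*k)/9 = -110*k/9)
1/(p*(-273) + x(-999)) = 1/(204*(-273) - 110/9*(-999)) = 1/(-55692 + 12210) = 1/(-43482) = -1/43482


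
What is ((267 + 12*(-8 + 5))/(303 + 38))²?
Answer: 441/961 ≈ 0.45890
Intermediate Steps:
((267 + 12*(-8 + 5))/(303 + 38))² = ((267 + 12*(-3))/341)² = ((267 - 36)*(1/341))² = (231*(1/341))² = (21/31)² = 441/961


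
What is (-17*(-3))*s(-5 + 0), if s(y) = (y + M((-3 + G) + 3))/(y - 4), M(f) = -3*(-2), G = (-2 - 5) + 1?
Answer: -17/3 ≈ -5.6667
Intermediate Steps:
G = -6 (G = -7 + 1 = -6)
M(f) = 6
s(y) = (6 + y)/(-4 + y) (s(y) = (y + 6)/(y - 4) = (6 + y)/(-4 + y))
(-17*(-3))*s(-5 + 0) = (-17*(-3))*((6 + (-5 + 0))/(-4 + (-5 + 0))) = 51*((6 - 5)/(-4 - 5)) = 51*(1/(-9)) = 51*(-⅑*1) = 51*(-⅑) = -17/3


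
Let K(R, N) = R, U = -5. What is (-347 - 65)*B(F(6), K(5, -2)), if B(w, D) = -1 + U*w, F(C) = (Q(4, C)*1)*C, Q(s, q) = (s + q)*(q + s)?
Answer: 1236412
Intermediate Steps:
Q(s, q) = (q + s)² (Q(s, q) = (q + s)*(q + s) = (q + s)²)
F(C) = C*(4 + C)² (F(C) = ((C + 4)²*1)*C = ((4 + C)²*1)*C = (4 + C)²*C = C*(4 + C)²)
B(w, D) = -1 - 5*w
(-347 - 65)*B(F(6), K(5, -2)) = (-347 - 65)*(-1 - 30*(4 + 6)²) = -412*(-1 - 30*10²) = -412*(-1 - 30*100) = -412*(-1 - 5*600) = -412*(-1 - 3000) = -412*(-3001) = 1236412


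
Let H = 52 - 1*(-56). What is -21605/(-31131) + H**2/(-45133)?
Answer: 611986481/1405035423 ≈ 0.43557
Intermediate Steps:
H = 108 (H = 52 + 56 = 108)
-21605/(-31131) + H**2/(-45133) = -21605/(-31131) + 108**2/(-45133) = -21605*(-1/31131) + 11664*(-1/45133) = 21605/31131 - 11664/45133 = 611986481/1405035423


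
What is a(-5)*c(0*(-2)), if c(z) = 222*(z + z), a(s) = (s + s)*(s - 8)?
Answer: 0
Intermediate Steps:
a(s) = 2*s*(-8 + s) (a(s) = (2*s)*(-8 + s) = 2*s*(-8 + s))
c(z) = 444*z (c(z) = 222*(2*z) = 444*z)
a(-5)*c(0*(-2)) = (2*(-5)*(-8 - 5))*(444*(0*(-2))) = (2*(-5)*(-13))*(444*0) = 130*0 = 0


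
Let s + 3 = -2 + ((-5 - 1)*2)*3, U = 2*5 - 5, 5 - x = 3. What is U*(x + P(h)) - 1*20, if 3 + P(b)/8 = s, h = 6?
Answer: -1770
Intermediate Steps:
x = 2 (x = 5 - 1*3 = 5 - 3 = 2)
U = 5 (U = 10 - 5 = 5)
s = -41 (s = -3 + (-2 + ((-5 - 1)*2)*3) = -3 + (-2 - 6*2*3) = -3 + (-2 - 12*3) = -3 + (-2 - 36) = -3 - 38 = -41)
P(b) = -352 (P(b) = -24 + 8*(-41) = -24 - 328 = -352)
U*(x + P(h)) - 1*20 = 5*(2 - 352) - 1*20 = 5*(-350) - 20 = -1750 - 20 = -1770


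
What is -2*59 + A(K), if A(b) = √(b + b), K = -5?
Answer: -118 + I*√10 ≈ -118.0 + 3.1623*I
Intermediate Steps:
A(b) = √2*√b (A(b) = √(2*b) = √2*√b)
-2*59 + A(K) = -2*59 + √2*√(-5) = -118 + √2*(I*√5) = -118 + I*√10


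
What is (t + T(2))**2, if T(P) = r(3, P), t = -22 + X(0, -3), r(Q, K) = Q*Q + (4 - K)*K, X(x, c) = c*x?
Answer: 81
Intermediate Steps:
r(Q, K) = Q**2 + K*(4 - K)
t = -22 (t = -22 - 3*0 = -22 + 0 = -22)
T(P) = 9 - P**2 + 4*P (T(P) = 3**2 - P**2 + 4*P = 9 - P**2 + 4*P)
(t + T(2))**2 = (-22 + (9 - 1*2**2 + 4*2))**2 = (-22 + (9 - 1*4 + 8))**2 = (-22 + (9 - 4 + 8))**2 = (-22 + 13)**2 = (-9)**2 = 81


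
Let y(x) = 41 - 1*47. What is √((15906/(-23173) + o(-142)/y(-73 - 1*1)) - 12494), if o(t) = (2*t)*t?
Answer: 2*I*√23217233943261/69519 ≈ 138.62*I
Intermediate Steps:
o(t) = 2*t²
y(x) = -6 (y(x) = 41 - 47 = -6)
√((15906/(-23173) + o(-142)/y(-73 - 1*1)) - 12494) = √((15906/(-23173) + (2*(-142)²)/(-6)) - 12494) = √((15906*(-1/23173) + (2*20164)*(-⅙)) - 12494) = √((-15906/23173 + 40328*(-⅙)) - 12494) = √((-15906/23173 - 20164/3) - 12494) = √(-467308090/69519 - 12494) = √(-1335878476/69519) = 2*I*√23217233943261/69519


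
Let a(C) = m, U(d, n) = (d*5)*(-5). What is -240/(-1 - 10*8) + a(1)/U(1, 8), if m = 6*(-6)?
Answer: 2972/675 ≈ 4.4030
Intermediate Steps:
U(d, n) = -25*d (U(d, n) = (5*d)*(-5) = -25*d)
m = -36
a(C) = -36
-240/(-1 - 10*8) + a(1)/U(1, 8) = -240/(-1 - 10*8) - 36/((-25*1)) = -240/(-1 - 80) - 36/(-25) = -240/(-81) - 36*(-1/25) = -240*(-1/81) + 36/25 = 80/27 + 36/25 = 2972/675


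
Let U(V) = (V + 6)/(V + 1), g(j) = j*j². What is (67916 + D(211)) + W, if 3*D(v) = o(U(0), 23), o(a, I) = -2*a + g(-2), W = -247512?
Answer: -538808/3 ≈ -1.7960e+5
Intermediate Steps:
g(j) = j³
U(V) = (6 + V)/(1 + V)
o(a, I) = -8 - 2*a (o(a, I) = -2*a + (-2)³ = -2*a - 8 = -8 - 2*a)
D(v) = -20/3 (D(v) = (-8 - 2*(6 + 0)/(1 + 0))/3 = (-8 - 2*6/1)/3 = (-8 - 2*6)/3 = (-8 - 12)/3 = (⅓)*(-20) = -20/3)
(67916 + D(211)) + W = (67916 - 20/3) - 247512 = 203728/3 - 247512 = -538808/3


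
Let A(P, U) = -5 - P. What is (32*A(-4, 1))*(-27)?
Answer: 864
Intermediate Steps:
(32*A(-4, 1))*(-27) = (32*(-5 - 1*(-4)))*(-27) = (32*(-5 + 4))*(-27) = (32*(-1))*(-27) = -32*(-27) = 864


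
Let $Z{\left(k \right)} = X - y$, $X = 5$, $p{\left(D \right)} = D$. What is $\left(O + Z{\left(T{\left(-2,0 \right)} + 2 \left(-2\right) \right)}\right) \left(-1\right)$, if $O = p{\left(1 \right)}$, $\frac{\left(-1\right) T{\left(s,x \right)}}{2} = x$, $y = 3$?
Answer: $-3$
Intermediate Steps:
$T{\left(s,x \right)} = - 2 x$
$O = 1$
$Z{\left(k \right)} = 2$ ($Z{\left(k \right)} = 5 - 3 = 2$)
$\left(O + Z{\left(T{\left(-2,0 \right)} + 2 \left(-2\right) \right)}\right) \left(-1\right) = \left(1 + 2\right) \left(-1\right) = 3 \left(-1\right) = -3$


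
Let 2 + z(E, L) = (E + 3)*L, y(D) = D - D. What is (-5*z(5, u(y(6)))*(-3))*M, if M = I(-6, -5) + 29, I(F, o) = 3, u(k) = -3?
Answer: -12480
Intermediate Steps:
y(D) = 0
z(E, L) = -2 + L*(3 + E) (z(E, L) = -2 + (E + 3)*L = -2 + (3 + E)*L = -2 + L*(3 + E))
M = 32 (M = 3 + 29 = 32)
(-5*z(5, u(y(6)))*(-3))*M = (-5*(-2 + 3*(-3) + 5*(-3))*(-3))*32 = (-5*(-2 - 9 - 15)*(-3))*32 = (-5*(-26)*(-3))*32 = (130*(-3))*32 = -390*32 = -12480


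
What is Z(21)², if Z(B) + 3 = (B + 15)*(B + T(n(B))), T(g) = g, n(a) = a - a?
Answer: 567009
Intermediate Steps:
n(a) = 0
Z(B) = -3 + B*(15 + B) (Z(B) = -3 + (B + 15)*(B + 0) = -3 + (15 + B)*B = -3 + B*(15 + B))
Z(21)² = (-3 + 21² + 15*21)² = (-3 + 441 + 315)² = 753² = 567009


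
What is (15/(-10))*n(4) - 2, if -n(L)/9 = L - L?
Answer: -2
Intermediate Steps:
n(L) = 0 (n(L) = -9*(L - L) = -9*0 = 0)
(15/(-10))*n(4) - 2 = (15/(-10))*0 - 2 = (15*(-1/10))*0 - 2 = -3/2*0 - 2 = 0 - 2 = -2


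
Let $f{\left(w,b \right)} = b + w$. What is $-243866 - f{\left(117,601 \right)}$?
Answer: $-244584$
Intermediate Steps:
$-243866 - f{\left(117,601 \right)} = -243866 - \left(601 + 117\right) = -243866 - 718 = -244584$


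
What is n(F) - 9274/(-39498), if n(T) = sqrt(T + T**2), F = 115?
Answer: 4637/19749 + 2*sqrt(3335) ≈ 115.73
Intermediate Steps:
n(F) - 9274/(-39498) = sqrt(115*(1 + 115)) - 9274/(-39498) = sqrt(115*116) - 9274*(-1/39498) = sqrt(13340) + 4637/19749 = 2*sqrt(3335) + 4637/19749 = 4637/19749 + 2*sqrt(3335)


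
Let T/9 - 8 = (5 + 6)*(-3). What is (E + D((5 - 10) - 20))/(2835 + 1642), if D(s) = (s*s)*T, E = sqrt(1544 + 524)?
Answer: -140625/4477 + 2*sqrt(517)/4477 ≈ -31.400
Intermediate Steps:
T = -225 (T = 72 + 9*((5 + 6)*(-3)) = 72 + 9*(11*(-3)) = 72 + 9*(-33) = 72 - 297 = -225)
E = 2*sqrt(517) (E = sqrt(2068) = 2*sqrt(517) ≈ 45.475)
D(s) = -225*s**2 (D(s) = (s*s)*(-225) = s**2*(-225) = -225*s**2)
(E + D((5 - 10) - 20))/(2835 + 1642) = (2*sqrt(517) - 225*((5 - 10) - 20)**2)/(2835 + 1642) = (2*sqrt(517) - 225*(-5 - 20)**2)/4477 = (2*sqrt(517) - 225*(-25)**2)*(1/4477) = (2*sqrt(517) - 225*625)*(1/4477) = (2*sqrt(517) - 140625)*(1/4477) = (-140625 + 2*sqrt(517))*(1/4477) = -140625/4477 + 2*sqrt(517)/4477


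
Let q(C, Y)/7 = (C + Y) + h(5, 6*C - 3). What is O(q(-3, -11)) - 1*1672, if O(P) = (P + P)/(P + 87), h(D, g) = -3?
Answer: -26633/16 ≈ -1664.6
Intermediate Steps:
q(C, Y) = -21 + 7*C + 7*Y (q(C, Y) = 7*((C + Y) - 3) = 7*(-3 + C + Y) = -21 + 7*C + 7*Y)
O(P) = 2*P/(87 + P) (O(P) = (2*P)/(87 + P) = 2*P/(87 + P))
O(q(-3, -11)) - 1*1672 = 2*(-21 + 7*(-3) + 7*(-11))/(87 + (-21 + 7*(-3) + 7*(-11))) - 1*1672 = 2*(-21 - 21 - 77)/(87 + (-21 - 21 - 77)) - 1672 = 2*(-119)/(87 - 119) - 1672 = 2*(-119)/(-32) - 1672 = 2*(-119)*(-1/32) - 1672 = 119/16 - 1672 = -26633/16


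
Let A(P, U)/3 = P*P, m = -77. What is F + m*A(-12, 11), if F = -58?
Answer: -33322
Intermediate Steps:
A(P, U) = 3*P² (A(P, U) = 3*(P*P) = 3*P²)
F + m*A(-12, 11) = -58 - 231*(-12)² = -58 - 231*144 = -58 - 77*432 = -58 - 33264 = -33322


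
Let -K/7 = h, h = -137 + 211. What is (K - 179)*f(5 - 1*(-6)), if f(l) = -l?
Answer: 7667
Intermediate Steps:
h = 74
K = -518 (K = -7*74 = -518)
(K - 179)*f(5 - 1*(-6)) = (-518 - 179)*(-(5 - 1*(-6))) = -(-697)*(5 + 6) = -(-697)*11 = -697*(-11) = 7667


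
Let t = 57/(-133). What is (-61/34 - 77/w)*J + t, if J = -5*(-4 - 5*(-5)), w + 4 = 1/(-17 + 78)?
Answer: -35502637/19278 ≈ -1841.6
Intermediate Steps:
t = -3/7 (t = 57*(-1/133) = -3/7 ≈ -0.42857)
w = -243/61 (w = -4 + 1/(-17 + 78) = -4 + 1/61 = -243/61 ≈ -3.9836)
J = -105 (J = -5*(-4 + 25) = -5*21 = -105)
(-61/34 - 77/w)*J + t = (-61/34 - 77/(-243/61))*(-105) - 3/7 = (-61*1/34 - 77*(-61/243))*(-105) - 3/7 = (-61/34 + 4697/243)*(-105) - 3/7 = (144875/8262)*(-105) - 3/7 = -5070625/2754 - 3/7 = -35502637/19278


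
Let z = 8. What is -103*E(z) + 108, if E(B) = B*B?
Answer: -6484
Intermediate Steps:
E(B) = B**2
-103*E(z) + 108 = -103*8**2 + 108 = -103*64 + 108 = -6592 + 108 = -6484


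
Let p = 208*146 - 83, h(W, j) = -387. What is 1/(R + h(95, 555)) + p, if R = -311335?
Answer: 9440500769/311722 ≈ 30285.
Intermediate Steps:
p = 30285 (p = 30368 - 83 = 30285)
1/(R + h(95, 555)) + p = 1/(-311335 - 387) + 30285 = 1/(-311722) + 30285 = -1/311722 + 30285 = 9440500769/311722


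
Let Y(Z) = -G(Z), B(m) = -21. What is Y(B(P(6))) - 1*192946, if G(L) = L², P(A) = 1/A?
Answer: -193387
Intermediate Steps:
P(A) = 1/A
Y(Z) = -Z²
Y(B(P(6))) - 1*192946 = -1*(-21)² - 1*192946 = -1*441 - 192946 = -441 - 192946 = -193387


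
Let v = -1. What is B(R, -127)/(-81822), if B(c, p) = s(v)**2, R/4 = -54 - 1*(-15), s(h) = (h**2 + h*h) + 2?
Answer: -8/40911 ≈ -0.00019555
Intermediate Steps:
s(h) = 2 + 2*h**2 (s(h) = (h**2 + h**2) + 2 = 2*h**2 + 2 = 2 + 2*h**2)
R = -156 (R = 4*(-54 - 1*(-15)) = 4*(-54 + 15) = 4*(-39) = -156)
B(c, p) = 16 (B(c, p) = (2 + 2*(-1)**2)**2 = (2 + 2*1)**2 = (2 + 2)**2 = 4**2 = 16)
B(R, -127)/(-81822) = 16/(-81822) = 16*(-1/81822) = -8/40911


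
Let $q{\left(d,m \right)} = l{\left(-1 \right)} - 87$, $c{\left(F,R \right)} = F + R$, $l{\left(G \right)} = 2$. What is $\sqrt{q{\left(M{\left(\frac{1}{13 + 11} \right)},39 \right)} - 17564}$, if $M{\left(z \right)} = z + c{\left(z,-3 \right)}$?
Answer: $3 i \sqrt{1961} \approx 132.85 i$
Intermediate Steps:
$M{\left(z \right)} = -3 + 2 z$ ($M{\left(z \right)} = z + \left(z - 3\right) = z + \left(-3 + z\right) = -3 + 2 z$)
$q{\left(d,m \right)} = -85$ ($q{\left(d,m \right)} = 2 - 87 = -85$)
$\sqrt{q{\left(M{\left(\frac{1}{13 + 11} \right)},39 \right)} - 17564} = \sqrt{-85 - 17564} = \sqrt{-17649} = 3 i \sqrt{1961}$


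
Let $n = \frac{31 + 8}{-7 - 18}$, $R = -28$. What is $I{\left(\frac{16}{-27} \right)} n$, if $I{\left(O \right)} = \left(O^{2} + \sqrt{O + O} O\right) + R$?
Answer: $\frac{262028}{6075} + \frac{832 i \sqrt{6}}{2025} \approx 43.132 + 1.0064 i$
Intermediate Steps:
$n = - \frac{39}{25}$ ($n = \frac{39}{-25} = 39 \left(- \frac{1}{25}\right) = - \frac{39}{25} \approx -1.56$)
$I{\left(O \right)} = -28 + O^{2} + \sqrt{2} O^{\frac{3}{2}}$ ($I{\left(O \right)} = \left(O^{2} + \sqrt{O + O} O\right) - 28 = \left(O^{2} + \sqrt{2 O} O\right) - 28 = \left(O^{2} + \sqrt{2} \sqrt{O} O\right) - 28 = \left(O^{2} + \sqrt{2} O^{\frac{3}{2}}\right) - 28 = -28 + O^{2} + \sqrt{2} O^{\frac{3}{2}}$)
$I{\left(\frac{16}{-27} \right)} n = \left(-28 + \left(\frac{16}{-27}\right)^{2} + \sqrt{2} \left(\frac{16}{-27}\right)^{\frac{3}{2}}\right) \left(- \frac{39}{25}\right) = \left(-28 + \left(16 \left(- \frac{1}{27}\right)\right)^{2} + \sqrt{2} \left(16 \left(- \frac{1}{27}\right)\right)^{\frac{3}{2}}\right) \left(- \frac{39}{25}\right) = \left(-28 + \left(- \frac{16}{27}\right)^{2} + \sqrt{2} \left(- \frac{16}{27}\right)^{\frac{3}{2}}\right) \left(- \frac{39}{25}\right) = \left(-28 + \frac{256}{729} + \sqrt{2} \left(- \frac{64 i \sqrt{3}}{243}\right)\right) \left(- \frac{39}{25}\right) = \left(-28 + \frac{256}{729} - \frac{64 i \sqrt{6}}{243}\right) \left(- \frac{39}{25}\right) = \left(- \frac{20156}{729} - \frac{64 i \sqrt{6}}{243}\right) \left(- \frac{39}{25}\right) = \frac{262028}{6075} + \frac{832 i \sqrt{6}}{2025}$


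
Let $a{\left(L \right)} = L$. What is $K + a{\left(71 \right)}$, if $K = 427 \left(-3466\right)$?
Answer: $-1479911$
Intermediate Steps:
$K = -1479982$
$K + a{\left(71 \right)} = -1479982 + 71 = -1479911$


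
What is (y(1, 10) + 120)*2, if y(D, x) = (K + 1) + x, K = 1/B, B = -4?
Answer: 523/2 ≈ 261.50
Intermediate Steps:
K = -1/4 (K = 1/(-4) = -1/4 ≈ -0.25000)
y(D, x) = 3/4 + x (y(D, x) = (-1/4 + 1) + x = 3/4 + x)
(y(1, 10) + 120)*2 = ((3/4 + 10) + 120)*2 = (43/4 + 120)*2 = (523/4)*2 = 523/2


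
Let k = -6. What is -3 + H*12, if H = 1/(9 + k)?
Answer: 1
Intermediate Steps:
H = ⅓ (H = 1/(9 - 6) = 1/3 = ⅓ ≈ 0.33333)
-3 + H*12 = -3 + (⅓)*12 = -3 + 4 = 1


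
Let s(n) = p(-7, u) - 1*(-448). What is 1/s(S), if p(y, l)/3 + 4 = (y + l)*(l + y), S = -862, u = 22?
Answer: 1/1111 ≈ 0.00090009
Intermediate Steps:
p(y, l) = -12 + 3*(l + y)² (p(y, l) = -12 + 3*((y + l)*(l + y)) = -12 + 3*((l + y)*(l + y)) = -12 + 3*(l + y)²)
s(n) = 1111 (s(n) = (-12 + 3*(22 - 7)²) - 1*(-448) = (-12 + 3*15²) + 448 = (-12 + 3*225) + 448 = (-12 + 675) + 448 = 663 + 448 = 1111)
1/s(S) = 1/1111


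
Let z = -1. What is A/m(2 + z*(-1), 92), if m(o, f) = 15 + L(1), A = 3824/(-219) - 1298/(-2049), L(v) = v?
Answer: -1258519/1196616 ≈ -1.0517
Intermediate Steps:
A = -2517038/149577 (A = 3824*(-1/219) - 1298*(-1/2049) = -3824/219 + 1298/2049 = -2517038/149577 ≈ -16.828)
m(o, f) = 16 (m(o, f) = 15 + 1 = 16)
A/m(2 + z*(-1), 92) = -2517038/149577/16 = -2517038/149577*1/16 = -1258519/1196616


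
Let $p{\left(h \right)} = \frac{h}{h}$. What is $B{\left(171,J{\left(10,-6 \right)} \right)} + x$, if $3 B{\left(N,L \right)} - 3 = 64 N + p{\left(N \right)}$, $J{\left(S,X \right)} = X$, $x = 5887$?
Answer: $\frac{28609}{3} \approx 9536.3$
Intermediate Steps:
$p{\left(h \right)} = 1$
$B{\left(N,L \right)} = \frac{4}{3} + \frac{64 N}{3}$ ($B{\left(N,L \right)} = 1 + \frac{64 N + 1}{3} = 1 + \frac{1 + 64 N}{3} = 1 + \left(\frac{1}{3} + \frac{64 N}{3}\right) = \frac{4}{3} + \frac{64 N}{3}$)
$B{\left(171,J{\left(10,-6 \right)} \right)} + x = \left(\frac{4}{3} + \frac{64}{3} \cdot 171\right) + 5887 = \left(\frac{4}{3} + 3648\right) + 5887 = \frac{10948}{3} + 5887 = \frac{28609}{3}$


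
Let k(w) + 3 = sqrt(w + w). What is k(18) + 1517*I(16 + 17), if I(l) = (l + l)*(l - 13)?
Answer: 2002443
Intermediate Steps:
k(w) = -3 + sqrt(2)*sqrt(w) (k(w) = -3 + sqrt(w + w) = -3 + sqrt(2*w) = -3 + sqrt(2)*sqrt(w))
I(l) = 2*l*(-13 + l) (I(l) = (2*l)*(-13 + l) = 2*l*(-13 + l))
k(18) + 1517*I(16 + 17) = (-3 + sqrt(2)*sqrt(18)) + 1517*(2*(16 + 17)*(-13 + (16 + 17))) = (-3 + sqrt(2)*(3*sqrt(2))) + 1517*(2*33*(-13 + 33)) = (-3 + 6) + 1517*(2*33*20) = 3 + 1517*1320 = 3 + 2002440 = 2002443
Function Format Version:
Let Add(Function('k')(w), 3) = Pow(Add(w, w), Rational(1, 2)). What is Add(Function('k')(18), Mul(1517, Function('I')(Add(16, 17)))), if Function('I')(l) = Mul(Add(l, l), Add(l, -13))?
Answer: 2002443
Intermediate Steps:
Function('k')(w) = Add(-3, Mul(Pow(2, Rational(1, 2)), Pow(w, Rational(1, 2)))) (Function('k')(w) = Add(-3, Pow(Add(w, w), Rational(1, 2))) = Add(-3, Pow(Mul(2, w), Rational(1, 2))) = Add(-3, Mul(Pow(2, Rational(1, 2)), Pow(w, Rational(1, 2)))))
Function('I')(l) = Mul(2, l, Add(-13, l)) (Function('I')(l) = Mul(Mul(2, l), Add(-13, l)) = Mul(2, l, Add(-13, l)))
Add(Function('k')(18), Mul(1517, Function('I')(Add(16, 17)))) = Add(Add(-3, Mul(Pow(2, Rational(1, 2)), Pow(18, Rational(1, 2)))), Mul(1517, Mul(2, Add(16, 17), Add(-13, Add(16, 17))))) = Add(Add(-3, Mul(Pow(2, Rational(1, 2)), Mul(3, Pow(2, Rational(1, 2))))), Mul(1517, Mul(2, 33, Add(-13, 33)))) = Add(Add(-3, 6), Mul(1517, Mul(2, 33, 20))) = Add(3, Mul(1517, 1320)) = Add(3, 2002440) = 2002443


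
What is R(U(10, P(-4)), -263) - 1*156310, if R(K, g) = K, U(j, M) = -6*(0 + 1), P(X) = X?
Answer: -156316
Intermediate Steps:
U(j, M) = -6 (U(j, M) = -6*1 = -6)
R(U(10, P(-4)), -263) - 1*156310 = -6 - 1*156310 = -6 - 156310 = -156316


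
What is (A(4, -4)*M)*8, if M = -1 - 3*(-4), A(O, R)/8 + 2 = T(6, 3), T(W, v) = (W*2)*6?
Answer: 49280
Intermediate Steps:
T(W, v) = 12*W (T(W, v) = (2*W)*6 = 12*W)
A(O, R) = 560 (A(O, R) = -16 + 8*(12*6) = -16 + 8*72 = -16 + 576 = 560)
M = 11 (M = -1 + 12 = 11)
(A(4, -4)*M)*8 = (560*11)*8 = 6160*8 = 49280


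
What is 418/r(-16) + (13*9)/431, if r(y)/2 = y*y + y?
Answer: 118159/103440 ≈ 1.1423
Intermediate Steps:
r(y) = 2*y + 2*y² (r(y) = 2*(y*y + y) = 2*(y² + y) = 2*(y + y²) = 2*y + 2*y²)
418/r(-16) + (13*9)/431 = 418/((2*(-16)*(1 - 16))) + (13*9)/431 = 418/((2*(-16)*(-15))) + 117*(1/431) = 418/480 + 117/431 = 418*(1/480) + 117/431 = 209/240 + 117/431 = 118159/103440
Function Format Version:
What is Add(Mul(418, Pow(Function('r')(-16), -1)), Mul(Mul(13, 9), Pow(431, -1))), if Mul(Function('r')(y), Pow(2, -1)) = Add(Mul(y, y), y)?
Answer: Rational(118159, 103440) ≈ 1.1423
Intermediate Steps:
Function('r')(y) = Add(Mul(2, y), Mul(2, Pow(y, 2))) (Function('r')(y) = Mul(2, Add(Mul(y, y), y)) = Mul(2, Add(Pow(y, 2), y)) = Mul(2, Add(y, Pow(y, 2))) = Add(Mul(2, y), Mul(2, Pow(y, 2))))
Add(Mul(418, Pow(Function('r')(-16), -1)), Mul(Mul(13, 9), Pow(431, -1))) = Add(Mul(418, Pow(Mul(2, -16, Add(1, -16)), -1)), Mul(Mul(13, 9), Pow(431, -1))) = Add(Mul(418, Pow(Mul(2, -16, -15), -1)), Mul(117, Rational(1, 431))) = Add(Mul(418, Pow(480, -1)), Rational(117, 431)) = Add(Mul(418, Rational(1, 480)), Rational(117, 431)) = Add(Rational(209, 240), Rational(117, 431)) = Rational(118159, 103440)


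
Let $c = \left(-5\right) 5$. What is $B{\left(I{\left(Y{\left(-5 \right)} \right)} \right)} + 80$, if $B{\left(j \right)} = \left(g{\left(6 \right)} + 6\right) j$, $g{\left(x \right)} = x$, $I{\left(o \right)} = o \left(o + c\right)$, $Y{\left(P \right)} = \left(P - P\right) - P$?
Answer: $-1120$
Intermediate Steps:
$c = -25$
$Y{\left(P \right)} = - P$ ($Y{\left(P \right)} = 0 - P = - P$)
$I{\left(o \right)} = o \left(-25 + o\right)$ ($I{\left(o \right)} = o \left(o - 25\right) = o \left(-25 + o\right)$)
$B{\left(j \right)} = 12 j$ ($B{\left(j \right)} = \left(6 + 6\right) j = 12 j$)
$B{\left(I{\left(Y{\left(-5 \right)} \right)} \right)} + 80 = 12 \left(-1\right) \left(-5\right) \left(-25 - -5\right) + 80 = 12 \cdot 5 \left(-25 + 5\right) + 80 = 12 \cdot 5 \left(-20\right) + 80 = 12 \left(-100\right) + 80 = -1200 + 80 = -1120$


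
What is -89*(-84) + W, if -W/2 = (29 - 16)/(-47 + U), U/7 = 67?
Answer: 1577423/211 ≈ 7475.9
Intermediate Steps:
U = 469 (U = 7*67 = 469)
W = -13/211 (W = -2*(29 - 16)/(-47 + 469) = -26/422 = -2*13/422 = -13/211 ≈ -0.061611)
-89*(-84) + W = -89*(-84) - 13/211 = 7476 - 13/211 = 1577423/211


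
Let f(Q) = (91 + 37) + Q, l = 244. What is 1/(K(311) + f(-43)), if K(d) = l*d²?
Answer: 1/23600009 ≈ 4.2373e-8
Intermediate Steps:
f(Q) = 128 + Q
K(d) = 244*d²
1/(K(311) + f(-43)) = 1/(244*311² + (128 - 43)) = 1/(244*96721 + 85) = 1/(23599924 + 85) = 1/23600009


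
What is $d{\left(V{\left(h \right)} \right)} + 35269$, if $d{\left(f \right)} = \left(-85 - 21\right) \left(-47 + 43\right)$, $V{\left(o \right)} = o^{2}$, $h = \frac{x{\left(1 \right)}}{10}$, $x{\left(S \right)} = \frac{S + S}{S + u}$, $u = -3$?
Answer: $35693$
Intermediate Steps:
$x{\left(S \right)} = \frac{2 S}{-3 + S}$ ($x{\left(S \right)} = \frac{S + S}{S - 3} = \frac{2 S}{-3 + S}$)
$h = - \frac{1}{10}$ ($h = \frac{2 \cdot 1 \frac{1}{-3 + 1}}{10} = 2 \cdot 1 \frac{1}{-2} \cdot \frac{1}{10} = 2 \cdot 1 \left(- \frac{1}{2}\right) \frac{1}{10} = \left(-1\right) \frac{1}{10} = - \frac{1}{10} \approx -0.1$)
$d{\left(f \right)} = 424$ ($d{\left(f \right)} = \left(-106\right) \left(-4\right) = 424$)
$d{\left(V{\left(h \right)} \right)} + 35269 = 424 + 35269 = 35693$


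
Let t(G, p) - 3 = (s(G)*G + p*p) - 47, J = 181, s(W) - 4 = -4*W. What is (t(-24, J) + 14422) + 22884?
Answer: 67623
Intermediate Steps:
s(W) = 4 - 4*W
t(G, p) = -44 + p**2 + G*(4 - 4*G) (t(G, p) = 3 + (((4 - 4*G)*G + p*p) - 47) = 3 + ((G*(4 - 4*G) + p**2) - 47) = 3 + ((p**2 + G*(4 - 4*G)) - 47) = 3 + (-47 + p**2 + G*(4 - 4*G)) = -44 + p**2 + G*(4 - 4*G))
(t(-24, J) + 14422) + 22884 = ((-44 + 181**2 - 4*(-24)*(-1 - 24)) + 14422) + 22884 = ((-44 + 32761 - 4*(-24)*(-25)) + 14422) + 22884 = ((-44 + 32761 - 2400) + 14422) + 22884 = (30317 + 14422) + 22884 = 44739 + 22884 = 67623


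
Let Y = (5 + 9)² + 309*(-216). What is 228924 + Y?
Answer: 162376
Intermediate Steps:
Y = -66548 (Y = 14² - 66744 = 196 - 66744 = -66548)
228924 + Y = 228924 - 66548 = 162376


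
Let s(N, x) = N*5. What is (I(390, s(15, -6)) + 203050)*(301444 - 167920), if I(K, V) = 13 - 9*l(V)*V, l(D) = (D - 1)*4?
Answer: 435688812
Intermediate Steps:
l(D) = -4 + 4*D (l(D) = (-1 + D)*4 = -4 + 4*D)
s(N, x) = 5*N
I(K, V) = 13 - 9*V*(-4 + 4*V) (I(K, V) = 13 - 9*(-4 + 4*V)*V = 13 - 9*V*(-4 + 4*V))
(I(390, s(15, -6)) + 203050)*(301444 - 167920) = ((13 - 36*5*15*(-1 + 5*15)) + 203050)*(301444 - 167920) = ((13 - 36*75*(-1 + 75)) + 203050)*133524 = ((13 - 36*75*74) + 203050)*133524 = ((13 - 199800) + 203050)*133524 = (-199787 + 203050)*133524 = 3263*133524 = 435688812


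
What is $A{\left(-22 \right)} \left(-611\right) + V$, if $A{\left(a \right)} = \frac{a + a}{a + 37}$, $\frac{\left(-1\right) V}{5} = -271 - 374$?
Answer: $\frac{75259}{15} \approx 5017.3$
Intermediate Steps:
$V = 3225$ ($V = - 5 \left(-271 - 374\right) = \left(-5\right) \left(-645\right) = 3225$)
$A{\left(a \right)} = \frac{2 a}{37 + a}$
$A{\left(-22 \right)} \left(-611\right) + V = 2 \left(-22\right) \frac{1}{37 - 22} \left(-611\right) + 3225 = 2 \left(-22\right) \frac{1}{15} \left(-611\right) + 3225 = \left(- \frac{44}{15}\right) \left(-611\right) + 3225 = \frac{26884}{15} + 3225 = \frac{75259}{15}$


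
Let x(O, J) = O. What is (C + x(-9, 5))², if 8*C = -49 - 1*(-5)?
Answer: 841/4 ≈ 210.25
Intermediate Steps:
C = -11/2 (C = (-49 - 1*(-5))/8 = (-49 + 5)/8 = (⅛)*(-44) = -11/2 ≈ -5.5000)
(C + x(-9, 5))² = (-11/2 - 9)² = (-29/2)² = 841/4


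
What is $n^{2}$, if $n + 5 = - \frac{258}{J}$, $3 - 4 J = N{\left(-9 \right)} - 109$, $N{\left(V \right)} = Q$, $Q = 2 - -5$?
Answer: $\frac{269361}{1225} \approx 219.89$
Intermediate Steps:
$Q = 7$ ($Q = 2 + 5 = 7$)
$N{\left(V \right)} = 7$
$J = \frac{105}{4}$ ($J = \frac{3}{4} - \frac{7 - 109}{4} = \frac{3}{4} - - \frac{51}{2} = \frac{3}{4} + \frac{51}{2} = \frac{105}{4} \approx 26.25$)
$n = - \frac{519}{35}$ ($n = -5 - \frac{258}{\frac{105}{4}} = -5 - \frac{344}{35} = - \frac{519}{35} \approx -14.829$)
$n^{2} = \left(- \frac{519}{35}\right)^{2} = \frac{269361}{1225}$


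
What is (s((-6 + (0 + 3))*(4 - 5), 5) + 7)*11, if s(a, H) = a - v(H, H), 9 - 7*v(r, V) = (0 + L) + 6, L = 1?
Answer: 748/7 ≈ 106.86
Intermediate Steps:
v(r, V) = 2/7 (v(r, V) = 9/7 - ((0 + 1) + 6)/7 = 9/7 - (1 + 6)/7 = 9/7 - ⅐*7 = 9/7 - 1 = 2/7)
s(a, H) = -2/7 + a (s(a, H) = a - 1*2/7 = a - 2/7 = -2/7 + a)
(s((-6 + (0 + 3))*(4 - 5), 5) + 7)*11 = ((-2/7 + (-6 + (0 + 3))*(4 - 5)) + 7)*11 = ((-2/7 + (-6 + 3)*(-1)) + 7)*11 = ((-2/7 - 3*(-1)) + 7)*11 = ((-2/7 + 3) + 7)*11 = (19/7 + 7)*11 = (68/7)*11 = 748/7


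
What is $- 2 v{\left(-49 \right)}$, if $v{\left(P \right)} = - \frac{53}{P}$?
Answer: $- \frac{106}{49} \approx -2.1633$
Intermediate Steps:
$- 2 v{\left(-49 \right)} = - 2 \left(- \frac{53}{-49}\right) = - 2 \left(\left(-53\right) \left(- \frac{1}{49}\right)\right) = \left(-2\right) \frac{53}{49} = - \frac{106}{49}$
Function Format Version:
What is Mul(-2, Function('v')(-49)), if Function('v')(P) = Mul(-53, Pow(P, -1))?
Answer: Rational(-106, 49) ≈ -2.1633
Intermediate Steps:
Mul(-2, Function('v')(-49)) = Mul(-2, Mul(-53, Pow(-49, -1))) = Mul(-2, Mul(-53, Rational(-1, 49))) = Mul(-2, Rational(53, 49)) = Rational(-106, 49)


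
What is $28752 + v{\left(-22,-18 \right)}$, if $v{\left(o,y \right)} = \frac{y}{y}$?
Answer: $28753$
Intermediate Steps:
$v{\left(o,y \right)} = 1$
$28752 + v{\left(-22,-18 \right)} = 28752 + 1 = 28753$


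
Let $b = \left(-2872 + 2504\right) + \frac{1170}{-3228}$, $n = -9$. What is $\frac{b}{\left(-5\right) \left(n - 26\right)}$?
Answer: $- \frac{198179}{94150} \approx -2.1049$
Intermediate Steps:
$b = - \frac{198179}{538}$ ($b = -368 + 1170 \left(- \frac{1}{3228}\right) = -368 - \frac{195}{538} = - \frac{198179}{538} \approx -368.36$)
$\frac{b}{\left(-5\right) \left(n - 26\right)} = - \frac{198179}{538 \left(- 5 \left(-9 - 26\right)\right)} = - \frac{198179}{538 \left(\left(-5\right) \left(-35\right)\right)} = - \frac{198179}{538 \cdot 175} = \left(- \frac{198179}{538}\right) \frac{1}{175} = - \frac{198179}{94150}$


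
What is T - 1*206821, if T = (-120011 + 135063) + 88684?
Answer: -103085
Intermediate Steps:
T = 103736 (T = 15052 + 88684 = 103736)
T - 1*206821 = 103736 - 1*206821 = 103736 - 206821 = -103085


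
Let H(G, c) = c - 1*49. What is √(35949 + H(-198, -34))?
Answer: √35866 ≈ 189.38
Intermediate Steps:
H(G, c) = -49 + c (H(G, c) = c - 49 = -49 + c)
√(35949 + H(-198, -34)) = √(35949 + (-49 - 34)) = √(35949 - 83) = √35866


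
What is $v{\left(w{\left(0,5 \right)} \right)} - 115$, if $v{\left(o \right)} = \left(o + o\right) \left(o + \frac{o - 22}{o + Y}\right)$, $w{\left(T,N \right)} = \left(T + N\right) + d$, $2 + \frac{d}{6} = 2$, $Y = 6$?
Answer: $- \frac{885}{11} \approx -80.455$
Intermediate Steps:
$d = 0$ ($d = -12 + 6 \cdot 2 = -12 + 12 = 0$)
$w{\left(T,N \right)} = N + T$ ($w{\left(T,N \right)} = \left(T + N\right) + 0 = \left(N + T\right) + 0 = N + T$)
$v{\left(o \right)} = 2 o \left(o + \frac{-22 + o}{6 + o}\right)$ ($v{\left(o \right)} = \left(o + o\right) \left(o + \frac{o - 22}{o + 6}\right) = 2 o \left(o + \frac{-22 + o}{6 + o}\right)$)
$v{\left(w{\left(0,5 \right)} \right)} - 115 = \frac{2 \left(5 + 0\right) \left(-22 + \left(5 + 0\right)^{2} + 7 \left(5 + 0\right)\right)}{6 + \left(5 + 0\right)} - 115 = 2 \cdot 5 \frac{1}{6 + 5} \left(-22 + 5^{2} + 7 \cdot 5\right) - 115 = 2 \cdot 5 \cdot \frac{1}{11} \left(-22 + 25 + 35\right) - 115 = 2 \cdot 5 \cdot \frac{1}{11} \cdot 38 - 115 = \frac{380}{11} - 115 = - \frac{885}{11}$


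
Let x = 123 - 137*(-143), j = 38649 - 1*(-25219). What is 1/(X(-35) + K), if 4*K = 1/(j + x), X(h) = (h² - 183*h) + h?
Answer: 334328/2539221161 ≈ 0.00013167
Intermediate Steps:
j = 63868 (j = 38649 + 25219 = 63868)
X(h) = h² - 182*h
x = 19714 (x = 123 + 19591 = 19714)
K = 1/334328 (K = 1/(4*(63868 + 19714)) = (¼)/83582 = (¼)*(1/83582) = 1/334328 ≈ 2.9911e-6)
1/(X(-35) + K) = 1/(-35*(-182 - 35) + 1/334328) = 1/(-35*(-217) + 1/334328) = 1/(7595 + 1/334328) = 1/(2539221161/334328) = 334328/2539221161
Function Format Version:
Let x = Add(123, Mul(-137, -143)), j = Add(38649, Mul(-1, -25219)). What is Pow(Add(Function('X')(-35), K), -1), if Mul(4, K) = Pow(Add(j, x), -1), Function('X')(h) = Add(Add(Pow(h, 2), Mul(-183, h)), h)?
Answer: Rational(334328, 2539221161) ≈ 0.00013167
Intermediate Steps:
j = 63868 (j = Add(38649, 25219) = 63868)
Function('X')(h) = Add(Pow(h, 2), Mul(-182, h))
x = 19714 (x = Add(123, 19591) = 19714)
K = Rational(1, 334328) (K = Mul(Rational(1, 4), Pow(Add(63868, 19714), -1)) = Mul(Rational(1, 4), Pow(83582, -1)) = Mul(Rational(1, 4), Rational(1, 83582)) = Rational(1, 334328) ≈ 2.9911e-6)
Pow(Add(Function('X')(-35), K), -1) = Pow(Add(Mul(-35, Add(-182, -35)), Rational(1, 334328)), -1) = Pow(Add(Mul(-35, -217), Rational(1, 334328)), -1) = Pow(Add(7595, Rational(1, 334328)), -1) = Pow(Rational(2539221161, 334328), -1) = Rational(334328, 2539221161)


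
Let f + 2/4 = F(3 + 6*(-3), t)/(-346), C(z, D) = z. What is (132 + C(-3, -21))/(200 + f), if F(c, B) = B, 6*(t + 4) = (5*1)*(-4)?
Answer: 133902/207103 ≈ 0.64655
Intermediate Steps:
t = -22/3 (t = -4 + ((5*1)*(-4))/6 = -4 + (5*(-4))/6 = -4 + (⅙)*(-20) = -4 - 10/3 = -22/3 ≈ -7.3333)
f = -497/1038 (f = -½ - 22/3/(-346) = -½ - 22/3*(-1/346) = -½ + 11/519 = -497/1038 ≈ -0.47881)
(132 + C(-3, -21))/(200 + f) = (132 - 3)/(200 - 497/1038) = 129/(207103/1038) = 129*(1038/207103) = 133902/207103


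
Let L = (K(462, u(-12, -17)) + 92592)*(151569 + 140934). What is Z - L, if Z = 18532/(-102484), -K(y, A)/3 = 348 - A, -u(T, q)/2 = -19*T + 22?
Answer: -674839465204057/25621 ≈ -2.6339e+10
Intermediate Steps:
u(T, q) = -44 + 38*T (u(T, q) = -2*(-19*T + 22) = -2*(22 - 19*T) = -44 + 38*T)
K(y, A) = -1044 + 3*A (K(y, A) = -3*(348 - A) = -1044 + 3*A)
Z = -4633/25621 (Z = 18532*(-1/102484) = -4633/25621 ≈ -0.18083)
L = 26339310144 (L = ((-1044 + 3*(-44 + 38*(-12))) + 92592)*(151569 + 140934) = ((-1044 + 3*(-44 - 456)) + 92592)*292503 = ((-1044 + 3*(-500)) + 92592)*292503 = ((-1044 - 1500) + 92592)*292503 = (-2544 + 92592)*292503 = 90048*292503 = 26339310144)
Z - L = -4633/25621 - 1*26339310144 = -4633/25621 - 26339310144 = -674839465204057/25621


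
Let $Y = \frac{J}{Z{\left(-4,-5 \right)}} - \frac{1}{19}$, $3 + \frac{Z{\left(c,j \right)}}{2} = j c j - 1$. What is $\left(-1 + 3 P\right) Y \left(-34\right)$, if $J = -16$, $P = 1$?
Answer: $- \frac{408}{247} \approx -1.6518$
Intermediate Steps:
$Z{\left(c,j \right)} = -8 + 2 c j^{2}$ ($Z{\left(c,j \right)} = -6 + 2 \left(j c j - 1\right) = -6 + 2 \left(c j j - 1\right) = -6 + 2 \left(c j^{2} - 1\right) = -6 + 2 \left(-1 + c j^{2}\right) = -6 + \left(-2 + 2 c j^{2}\right) = -8 + 2 c j^{2}$)
$Y = \frac{6}{247}$ ($Y = - \frac{16}{-8 + 2 \left(-4\right) \left(-5\right)^{2}} - \frac{1}{19} = - \frac{16}{-8 + 2 \left(-4\right) 25} - \frac{1}{19} = - \frac{16}{-8 - 200} - \frac{1}{19} = - \frac{16}{-208} - \frac{1}{19} = \left(-16\right) \left(- \frac{1}{208}\right) - \frac{1}{19} = \frac{1}{13} - \frac{1}{19} = \frac{6}{247} \approx 0.024291$)
$\left(-1 + 3 P\right) Y \left(-34\right) = \left(-1 + 3 \cdot 1\right) \frac{6}{247} \left(-34\right) = \left(-1 + 3\right) \frac{6}{247} \left(-34\right) = 2 \cdot \frac{6}{247} \left(-34\right) = \frac{12}{247} \left(-34\right) = - \frac{408}{247}$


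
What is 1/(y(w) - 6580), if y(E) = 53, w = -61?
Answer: -1/6527 ≈ -0.00015321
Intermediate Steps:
1/(y(w) - 6580) = 1/(53 - 6580) = 1/(-6527) = -1/6527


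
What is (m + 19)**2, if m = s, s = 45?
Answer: 4096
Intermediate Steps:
m = 45
(m + 19)**2 = (45 + 19)**2 = 64**2 = 4096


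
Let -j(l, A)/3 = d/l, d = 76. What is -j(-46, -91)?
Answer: -114/23 ≈ -4.9565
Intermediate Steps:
j(l, A) = -228/l
-j(-46, -91) = -(-228)/(-46) = -(-228)*(-1)/46 = -1*114/23 = -114/23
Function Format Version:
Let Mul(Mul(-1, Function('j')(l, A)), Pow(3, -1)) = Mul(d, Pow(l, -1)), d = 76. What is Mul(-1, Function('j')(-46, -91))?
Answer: Rational(-114, 23) ≈ -4.9565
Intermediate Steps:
Function('j')(l, A) = Mul(-228, Pow(l, -1)) (Function('j')(l, A) = Mul(-3, Mul(76, Pow(l, -1))) = Mul(-228, Pow(l, -1)))
Mul(-1, Function('j')(-46, -91)) = Mul(-1, Mul(-228, Pow(-46, -1))) = Mul(-1, Mul(-228, Rational(-1, 46))) = Mul(-1, Rational(114, 23)) = Rational(-114, 23)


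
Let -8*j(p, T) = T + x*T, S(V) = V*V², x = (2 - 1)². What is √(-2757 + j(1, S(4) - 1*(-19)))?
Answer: I*√11111/2 ≈ 52.704*I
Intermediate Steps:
x = 1 (x = 1² = 1)
S(V) = V³
j(p, T) = -T/4 (j(p, T) = -(T + 1*T)/8 = -(T + T)/8 = -T/4)
√(-2757 + j(1, S(4) - 1*(-19))) = √(-2757 - (4³ - 1*(-19))/4) = √(-2757 - (64 + 19)/4) = √(-2757 - ¼*83) = √(-2757 - 83/4) = √(-11111/4) = I*√11111/2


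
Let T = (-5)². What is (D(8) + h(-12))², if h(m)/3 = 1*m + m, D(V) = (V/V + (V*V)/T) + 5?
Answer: 2515396/625 ≈ 4024.6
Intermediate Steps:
T = 25
D(V) = 6 + V²/25 (D(V) = (V/V + (V*V)/25) + 5 = (1 + V²*(1/25)) + 5 = (1 + V²/25) + 5 = 6 + V²/25)
h(m) = 6*m (h(m) = 3*(1*m + m) = 3*(m + m) = 3*(2*m) = 6*m)
(D(8) + h(-12))² = ((6 + (1/25)*8²) + 6*(-12))² = ((6 + (1/25)*64) - 72)² = ((6 + 64/25) - 72)² = (214/25 - 72)² = (-1586/25)² = 2515396/625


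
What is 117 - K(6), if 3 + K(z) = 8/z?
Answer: 356/3 ≈ 118.67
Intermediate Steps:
K(z) = -3 + 8/z
117 - K(6) = 117 - (-3 + 8/6) = 117 - (-3 + 8*(⅙)) = 117 - (-3 + 4/3) = 117 - 1*(-5/3) = 117 + 5/3 = 356/3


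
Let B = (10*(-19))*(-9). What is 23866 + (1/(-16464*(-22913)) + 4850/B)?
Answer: 513243447340681/21502659024 ≈ 23869.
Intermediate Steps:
B = 1710 (B = -190*(-9) = 1710)
23866 + (1/(-16464*(-22913)) + 4850/B) = 23866 + (1/(-16464*(-22913)) + 4850/1710) = 23866 + (-1/16464*(-1/22913) + 4850*(1/1710)) = 23866 + (1/377239632 + 485/171) = 23866 + 60987073897/21502659024 = 513243447340681/21502659024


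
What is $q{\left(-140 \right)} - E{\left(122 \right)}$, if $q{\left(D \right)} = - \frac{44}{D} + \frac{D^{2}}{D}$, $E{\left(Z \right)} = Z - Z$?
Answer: $- \frac{4889}{35} \approx -139.69$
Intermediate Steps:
$E{\left(Z \right)} = 0$
$q{\left(D \right)} = D - \frac{44}{D}$ ($q{\left(D \right)} = - \frac{44}{D} + D = D - \frac{44}{D}$)
$q{\left(-140 \right)} - E{\left(122 \right)} = \left(-140 - \frac{44}{-140}\right) - 0 = \left(-140 - - \frac{11}{35}\right) + 0 = \left(-140 + \frac{11}{35}\right) + 0 = - \frac{4889}{35} + 0 = - \frac{4889}{35}$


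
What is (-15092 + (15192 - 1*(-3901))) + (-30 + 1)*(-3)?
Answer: 4088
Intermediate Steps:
(-15092 + (15192 - 1*(-3901))) + (-30 + 1)*(-3) = (-15092 + (15192 + 3901)) - 29*(-3) = (-15092 + 19093) + 87 = 4001 + 87 = 4088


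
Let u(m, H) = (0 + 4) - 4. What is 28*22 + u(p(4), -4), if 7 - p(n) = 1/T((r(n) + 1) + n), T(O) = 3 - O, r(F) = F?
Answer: 616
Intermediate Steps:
p(n) = 7 - 1/(2 - 2*n) (p(n) = 7 - 1/(3 - ((n + 1) + n)) = 7 - 1/(3 - ((1 + n) + n)) = 7 - 1/(3 - (1 + 2*n)) = 7 - 1/(3 + (-1 - 2*n)) = 7 - 1/(2 - 2*n))
u(m, H) = 0 (u(m, H) = 4 - 4 = 0)
28*22 + u(p(4), -4) = 28*22 + 0 = 616 + 0 = 616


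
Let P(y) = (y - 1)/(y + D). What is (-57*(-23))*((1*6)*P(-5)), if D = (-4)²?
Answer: -47196/11 ≈ -4290.5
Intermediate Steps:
D = 16
P(y) = (-1 + y)/(16 + y) (P(y) = (y - 1)/(y + 16) = (-1 + y)/(16 + y))
(-57*(-23))*((1*6)*P(-5)) = (-57*(-23))*((1*6)*((-1 - 5)/(16 - 5))) = 1311*(6*(-6/11)) = 1311*(-36/11) = -47196/11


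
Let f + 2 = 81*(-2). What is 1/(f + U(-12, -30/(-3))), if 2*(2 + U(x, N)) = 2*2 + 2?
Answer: -1/163 ≈ -0.0061350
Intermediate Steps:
U(x, N) = 1 (U(x, N) = -2 + (2*2 + 2)/2 = -2 + (4 + 2)/2 = -2 + (1/2)*6 = -2 + 3 = 1)
f = -164 (f = -2 + 81*(-2) = -2 - 162 = -164)
1/(f + U(-12, -30/(-3))) = 1/(-164 + 1) = 1/(-163) = -1/163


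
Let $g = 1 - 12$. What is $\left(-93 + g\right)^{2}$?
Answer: $10816$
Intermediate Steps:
$g = -11$ ($g = 1 - 12 = -11$)
$\left(-93 + g\right)^{2} = \left(-93 - 11\right)^{2} = \left(-104\right)^{2} = 10816$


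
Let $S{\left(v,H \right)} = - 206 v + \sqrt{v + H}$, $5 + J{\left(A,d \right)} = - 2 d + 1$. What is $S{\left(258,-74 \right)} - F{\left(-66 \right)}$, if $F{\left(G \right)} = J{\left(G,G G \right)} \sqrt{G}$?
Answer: $-53148 + 2 \sqrt{46} + 8716 i \sqrt{66} \approx -53134.0 + 70809.0 i$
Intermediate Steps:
$J{\left(A,d \right)} = -4 - 2 d$ ($J{\left(A,d \right)} = -5 - \left(-1 + 2 d\right) = -4 - 2 d$)
$S{\left(v,H \right)} = \sqrt{H + v} - 206 v$ ($S{\left(v,H \right)} = - 206 v + \sqrt{H + v} = \sqrt{H + v} - 206 v$)
$F{\left(G \right)} = \sqrt{G} \left(-4 - 2 G^{2}\right)$ ($F{\left(G \right)} = \left(-4 - 2 G G\right) \sqrt{G} = \left(-4 - 2 G^{2}\right) \sqrt{G} = \sqrt{G} \left(-4 - 2 G^{2}\right)$)
$S{\left(258,-74 \right)} - F{\left(-66 \right)} = \left(\sqrt{-74 + 258} - 53148\right) - 2 \sqrt{-66} \left(-2 - \left(-66\right)^{2}\right) = \left(\sqrt{184} - 53148\right) - 2 i \sqrt{66} \left(-2 - 4356\right) = \left(2 \sqrt{46} - 53148\right) - 2 i \sqrt{66} \left(-2 - 4356\right) = \left(-53148 + 2 \sqrt{46}\right) - 2 i \sqrt{66} \left(-4358\right) = \left(-53148 + 2 \sqrt{46}\right) - - 8716 i \sqrt{66} = \left(-53148 + 2 \sqrt{46}\right) + 8716 i \sqrt{66} = -53148 + 2 \sqrt{46} + 8716 i \sqrt{66}$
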